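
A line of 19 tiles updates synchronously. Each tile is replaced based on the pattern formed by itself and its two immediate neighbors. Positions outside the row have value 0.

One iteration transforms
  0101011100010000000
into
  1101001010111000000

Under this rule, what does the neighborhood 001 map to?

1

At position 0 the neighborhood is 001; the next row has 1 there.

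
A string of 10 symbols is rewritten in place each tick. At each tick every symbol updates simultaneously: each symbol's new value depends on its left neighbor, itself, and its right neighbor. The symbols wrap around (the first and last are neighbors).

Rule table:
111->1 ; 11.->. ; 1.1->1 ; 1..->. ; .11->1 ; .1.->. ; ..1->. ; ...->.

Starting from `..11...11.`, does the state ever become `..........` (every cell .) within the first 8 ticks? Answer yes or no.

yes

..1....1..
..........
all cells are . at tick 2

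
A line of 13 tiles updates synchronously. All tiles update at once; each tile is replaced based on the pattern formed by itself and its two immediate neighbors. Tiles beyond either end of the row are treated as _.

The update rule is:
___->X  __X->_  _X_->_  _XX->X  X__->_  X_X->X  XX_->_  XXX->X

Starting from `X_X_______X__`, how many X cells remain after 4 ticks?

8

_X__XXXXX___X
____XXXX__X__
XXX_XXX_____X
XX_XXX__XXX__
count of X: 8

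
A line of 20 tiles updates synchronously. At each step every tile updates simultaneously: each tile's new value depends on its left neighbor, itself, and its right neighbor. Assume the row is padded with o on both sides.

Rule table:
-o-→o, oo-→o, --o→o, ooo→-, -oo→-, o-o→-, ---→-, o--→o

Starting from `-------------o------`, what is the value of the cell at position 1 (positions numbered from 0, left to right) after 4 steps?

o-----------ooo----o
oo---------o--oo--o-
-oo-------oooo-oooo-
--oo-----o---o----o-
position 1 holds -

-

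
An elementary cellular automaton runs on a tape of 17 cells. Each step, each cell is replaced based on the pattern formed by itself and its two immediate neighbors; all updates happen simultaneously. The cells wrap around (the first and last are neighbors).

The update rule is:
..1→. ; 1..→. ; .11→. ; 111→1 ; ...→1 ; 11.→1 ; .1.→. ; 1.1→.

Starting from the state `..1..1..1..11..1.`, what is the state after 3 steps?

1..11111111.1..1.

step 1: 1...........1....
step 2: ..111111111...11.
step 3: 1..11111111.1..1.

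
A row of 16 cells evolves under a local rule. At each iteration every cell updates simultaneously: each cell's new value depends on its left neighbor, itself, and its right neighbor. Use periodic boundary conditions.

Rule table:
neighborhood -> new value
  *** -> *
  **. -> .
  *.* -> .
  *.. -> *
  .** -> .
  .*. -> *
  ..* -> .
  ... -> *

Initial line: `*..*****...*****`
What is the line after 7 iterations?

..**...*.*..**..

iteration 1: .*..***.**..****
iteration 2: .**..*....*..**.
iteration 3: ...*.****.**...*
iteration 4: **.*..**....**.*
iteration 5: *..**...***.....
iteration 6: **...**..*.****.
iteration 7: ..**...*.*..**..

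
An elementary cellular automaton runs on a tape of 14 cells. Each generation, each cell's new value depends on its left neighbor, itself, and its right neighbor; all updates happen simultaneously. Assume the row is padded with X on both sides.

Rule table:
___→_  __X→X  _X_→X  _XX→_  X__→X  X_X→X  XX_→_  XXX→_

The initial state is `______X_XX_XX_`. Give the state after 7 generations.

XXXX___X___X_X

generation 1: X____XXX__X__X
generation 2: _X__X___XXXXX_
generation 3: XXXXXX_X_____X
generation 4: ______XXX___X_
generation 5: X____X___X_XXX
generation 6: _X__XXX_XXX___
generation 7: XXXX___X___X_X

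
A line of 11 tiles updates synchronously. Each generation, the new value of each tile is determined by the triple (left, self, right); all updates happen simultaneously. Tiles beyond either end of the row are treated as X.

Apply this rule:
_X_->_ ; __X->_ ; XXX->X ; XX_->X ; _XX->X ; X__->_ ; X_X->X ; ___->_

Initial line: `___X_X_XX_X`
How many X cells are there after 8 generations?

6

generation 1: ____X_XXXXX
generation 2: _____XXXXXX
generation 3: _____XXXXXX  (fixed point — unchanged through generation 8)
count of X: 6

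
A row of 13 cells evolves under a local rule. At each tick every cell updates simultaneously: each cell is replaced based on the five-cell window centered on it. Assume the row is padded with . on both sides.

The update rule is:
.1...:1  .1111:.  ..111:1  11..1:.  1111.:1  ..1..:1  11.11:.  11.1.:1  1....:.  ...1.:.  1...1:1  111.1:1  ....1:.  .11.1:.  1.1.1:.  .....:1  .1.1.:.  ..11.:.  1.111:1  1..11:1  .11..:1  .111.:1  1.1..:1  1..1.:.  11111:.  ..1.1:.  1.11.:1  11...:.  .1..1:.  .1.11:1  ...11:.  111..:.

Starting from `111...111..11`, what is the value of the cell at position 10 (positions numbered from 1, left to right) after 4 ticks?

1

11..1.11..1.1
.1...111....1
.111.11.....1
.111.11..1..1
position 10 holds 1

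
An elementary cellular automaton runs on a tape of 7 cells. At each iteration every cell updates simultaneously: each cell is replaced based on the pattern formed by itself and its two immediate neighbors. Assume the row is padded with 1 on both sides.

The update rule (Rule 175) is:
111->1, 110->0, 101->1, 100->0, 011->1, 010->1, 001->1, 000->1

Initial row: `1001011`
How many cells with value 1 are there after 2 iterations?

iteration 1: 0011111
iteration 2: 0111111
count of 1: 6

6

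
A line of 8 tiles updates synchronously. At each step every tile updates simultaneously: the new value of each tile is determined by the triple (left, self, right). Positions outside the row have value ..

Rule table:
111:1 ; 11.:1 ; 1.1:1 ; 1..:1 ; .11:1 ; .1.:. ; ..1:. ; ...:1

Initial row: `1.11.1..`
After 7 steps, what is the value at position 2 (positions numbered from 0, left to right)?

1

.1111.11
.1111111
.1111111  (fixed point — unchanged through step 7)
position 2 holds 1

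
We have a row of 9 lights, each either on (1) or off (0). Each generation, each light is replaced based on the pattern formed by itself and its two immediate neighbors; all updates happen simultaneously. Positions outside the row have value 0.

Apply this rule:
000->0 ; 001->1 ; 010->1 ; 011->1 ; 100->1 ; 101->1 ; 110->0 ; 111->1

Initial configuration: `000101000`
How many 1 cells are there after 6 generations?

generation 1: 001111100
generation 2: 011111010
generation 3: 111110111
generation 4: 111101110
generation 5: 111011101
generation 6: 110111011
count of 1: 7

7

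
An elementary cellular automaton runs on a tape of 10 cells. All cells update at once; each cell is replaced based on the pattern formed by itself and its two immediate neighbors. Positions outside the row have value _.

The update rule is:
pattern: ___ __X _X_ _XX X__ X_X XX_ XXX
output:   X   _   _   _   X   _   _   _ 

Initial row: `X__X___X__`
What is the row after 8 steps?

_X__XX__XX
__X___X___
X__XX__XXX
_X___X____
__XX__XXXX
X___X_____
_XX__XXXXX
___X______

___X______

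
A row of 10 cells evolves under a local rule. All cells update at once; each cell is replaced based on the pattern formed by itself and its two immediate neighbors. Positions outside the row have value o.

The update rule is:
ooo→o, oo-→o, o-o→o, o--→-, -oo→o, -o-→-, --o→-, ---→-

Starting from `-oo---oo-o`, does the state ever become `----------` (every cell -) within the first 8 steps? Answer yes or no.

ooo---oooo
ooo---oooo  (fixed point — unchanged through step 8)
step 8 is ooo---oooo, still not uniform -

no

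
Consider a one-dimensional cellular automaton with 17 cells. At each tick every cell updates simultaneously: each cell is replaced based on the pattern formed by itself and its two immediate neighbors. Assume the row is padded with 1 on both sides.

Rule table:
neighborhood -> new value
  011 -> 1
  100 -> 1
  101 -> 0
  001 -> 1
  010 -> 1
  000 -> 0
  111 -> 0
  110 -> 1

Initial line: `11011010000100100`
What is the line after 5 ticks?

01011011001111111
01011011111000000
01011010001100001
01011011011110011
01011011010011110

01011011010011110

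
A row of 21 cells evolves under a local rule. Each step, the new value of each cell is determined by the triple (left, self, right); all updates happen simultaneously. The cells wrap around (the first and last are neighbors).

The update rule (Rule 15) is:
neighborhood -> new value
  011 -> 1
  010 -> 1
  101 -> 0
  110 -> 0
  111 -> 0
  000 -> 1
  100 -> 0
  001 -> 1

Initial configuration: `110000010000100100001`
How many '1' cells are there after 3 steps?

15

step 1: 000111110111101101111
step 2: 011100000100001001000
step 3: 110001111101111011011
count of 1: 15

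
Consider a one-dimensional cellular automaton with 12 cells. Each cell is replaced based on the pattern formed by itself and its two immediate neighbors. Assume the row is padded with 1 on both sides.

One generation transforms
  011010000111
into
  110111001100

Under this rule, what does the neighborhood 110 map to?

At position 2 the neighborhood is 110; the next row has 0 there.

0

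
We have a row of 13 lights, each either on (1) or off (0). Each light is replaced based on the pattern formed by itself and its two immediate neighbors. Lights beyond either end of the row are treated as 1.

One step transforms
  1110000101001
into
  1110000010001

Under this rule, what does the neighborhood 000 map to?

At position 4 the neighborhood is 000; the next row has 0 there.

0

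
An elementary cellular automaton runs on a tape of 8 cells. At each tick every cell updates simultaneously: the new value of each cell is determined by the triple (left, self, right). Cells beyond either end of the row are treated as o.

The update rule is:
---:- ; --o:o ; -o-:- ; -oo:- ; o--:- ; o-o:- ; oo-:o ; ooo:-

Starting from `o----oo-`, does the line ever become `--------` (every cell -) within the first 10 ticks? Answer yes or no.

no

o---o-o-
o--o----
o-o----o
o-----o-
o----o--
o---o--o
o--o--o-
o-o--o--
o---o--o  (repeats tick 6; period 3)
tick 10: o--o--o-
tick 10 is o--o--o-, still not uniform -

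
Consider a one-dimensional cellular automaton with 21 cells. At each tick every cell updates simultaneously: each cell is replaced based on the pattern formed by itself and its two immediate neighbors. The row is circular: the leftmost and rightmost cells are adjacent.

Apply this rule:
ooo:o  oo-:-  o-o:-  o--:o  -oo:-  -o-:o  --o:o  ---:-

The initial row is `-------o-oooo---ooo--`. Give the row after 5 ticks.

o--o-----o-o--oo-----

------oo--oo-o-o-o-o-
-----o--oo---o-o-o-oo
o---oooo--o-oo-o-o---
oo-o-oo-ooo----o-oo-o
o--o-----o-o--oo-----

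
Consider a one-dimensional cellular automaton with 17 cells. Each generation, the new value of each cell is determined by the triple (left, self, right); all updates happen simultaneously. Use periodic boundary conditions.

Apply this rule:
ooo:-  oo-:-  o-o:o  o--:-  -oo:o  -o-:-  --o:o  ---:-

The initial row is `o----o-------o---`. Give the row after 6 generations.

----o-------o---o
---o-------o---o-
--o-------o---o--
-o-------o---o---
o-------o---o----
-------o---o----o

-------o---o----o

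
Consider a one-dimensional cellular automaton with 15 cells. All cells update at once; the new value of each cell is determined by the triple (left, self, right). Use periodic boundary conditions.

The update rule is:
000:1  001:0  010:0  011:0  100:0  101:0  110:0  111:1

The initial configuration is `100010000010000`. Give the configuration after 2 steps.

step 1: 001000111000110
step 2: 100010010010000

100010010010000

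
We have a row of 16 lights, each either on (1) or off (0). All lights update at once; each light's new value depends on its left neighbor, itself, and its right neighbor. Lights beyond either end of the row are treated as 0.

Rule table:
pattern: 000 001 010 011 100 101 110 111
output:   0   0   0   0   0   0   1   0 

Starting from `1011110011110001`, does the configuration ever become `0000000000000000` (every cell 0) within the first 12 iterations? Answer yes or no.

yes

iteration 1: 0000010000010000
iteration 2: 0000000000000000
all cells are 0 at iteration 2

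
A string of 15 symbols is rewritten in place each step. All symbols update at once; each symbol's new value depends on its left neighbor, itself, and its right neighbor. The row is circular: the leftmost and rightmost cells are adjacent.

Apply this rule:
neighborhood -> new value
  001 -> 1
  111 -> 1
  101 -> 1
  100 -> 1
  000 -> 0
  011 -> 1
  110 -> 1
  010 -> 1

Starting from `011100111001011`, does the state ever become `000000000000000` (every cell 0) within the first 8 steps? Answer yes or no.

no

step 1: 111111111111111
step 2: 111111111111111  (fixed point — unchanged through step 8)
step 8 is 111111111111111, still not uniform 0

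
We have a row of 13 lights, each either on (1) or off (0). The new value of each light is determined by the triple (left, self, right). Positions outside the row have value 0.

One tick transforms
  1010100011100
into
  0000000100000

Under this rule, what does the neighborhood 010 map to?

At position 0 the neighborhood is 010; the next row has 0 there.

0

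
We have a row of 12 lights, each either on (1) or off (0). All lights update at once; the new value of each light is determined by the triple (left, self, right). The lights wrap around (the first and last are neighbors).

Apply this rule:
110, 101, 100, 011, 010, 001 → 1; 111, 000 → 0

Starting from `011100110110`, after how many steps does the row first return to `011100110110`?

14

step 1: 110111111111
step 2: 011100000000
step 3: 110110000000
step 4: 111111000001
step 5: 000001100011
step 6: 100011110111
step 7: 110110011100
step 8: 111111110111
step 9: 000000011100
step 10: 000000110110
step 11: 000001111111
step 12: 100011000001
step 13: 110111100011
step 14: 011100110110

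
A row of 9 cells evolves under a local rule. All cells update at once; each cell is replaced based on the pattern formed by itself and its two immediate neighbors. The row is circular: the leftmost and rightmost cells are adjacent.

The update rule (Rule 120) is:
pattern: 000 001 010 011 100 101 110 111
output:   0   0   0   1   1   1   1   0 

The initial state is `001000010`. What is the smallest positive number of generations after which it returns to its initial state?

000100001
100010000
010001000
001000100
000100010
000010001
100001000
010000100
001000010

9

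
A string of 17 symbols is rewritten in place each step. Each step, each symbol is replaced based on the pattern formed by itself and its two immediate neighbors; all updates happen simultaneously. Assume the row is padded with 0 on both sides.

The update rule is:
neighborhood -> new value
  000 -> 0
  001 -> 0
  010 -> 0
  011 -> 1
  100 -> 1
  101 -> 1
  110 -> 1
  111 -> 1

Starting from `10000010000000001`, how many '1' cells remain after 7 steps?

2

01000001000000000
00100000100000000
00010000010000000
00001000001000000
00000100000100000
00000010000010000
00000001000001000
count of 1: 2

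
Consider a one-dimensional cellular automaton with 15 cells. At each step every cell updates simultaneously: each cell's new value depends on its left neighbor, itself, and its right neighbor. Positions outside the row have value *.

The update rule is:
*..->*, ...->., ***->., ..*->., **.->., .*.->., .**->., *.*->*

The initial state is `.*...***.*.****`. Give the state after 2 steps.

.*.*.....*.*...

*.*.....*.*....
.*.*.....*.*...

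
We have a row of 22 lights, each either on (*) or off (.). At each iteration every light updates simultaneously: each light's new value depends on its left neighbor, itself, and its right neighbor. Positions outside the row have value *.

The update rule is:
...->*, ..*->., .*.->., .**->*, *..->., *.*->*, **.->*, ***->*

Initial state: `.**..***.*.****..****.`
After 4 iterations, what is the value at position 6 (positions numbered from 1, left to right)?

iteration 1: ***..****.*****..*****
iteration 2: ***..**********..*****
iteration 3: ***..**********..*****  (fixed point — unchanged through iteration 4)
position 6 holds *

*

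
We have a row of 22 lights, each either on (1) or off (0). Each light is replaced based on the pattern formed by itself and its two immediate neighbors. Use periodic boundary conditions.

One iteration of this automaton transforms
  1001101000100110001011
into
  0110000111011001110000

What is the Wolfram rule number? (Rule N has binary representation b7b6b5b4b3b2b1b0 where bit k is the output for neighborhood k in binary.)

19

position 21: 111 → 0  (bit 7 = 0)
position 0: 110 → 0  (bit 6 = 0)
position 5: 101 → 0  (bit 5 = 0)
position 1: 100 → 1  (bit 4 = 1)
position 3: 011 → 0  (bit 3 = 0)
position 6: 010 → 0  (bit 2 = 0)
position 2: 001 → 1  (bit 1 = 1)
position 8: 000 → 1  (bit 0 = 1)
bits b7..b0 = 00010011 = 19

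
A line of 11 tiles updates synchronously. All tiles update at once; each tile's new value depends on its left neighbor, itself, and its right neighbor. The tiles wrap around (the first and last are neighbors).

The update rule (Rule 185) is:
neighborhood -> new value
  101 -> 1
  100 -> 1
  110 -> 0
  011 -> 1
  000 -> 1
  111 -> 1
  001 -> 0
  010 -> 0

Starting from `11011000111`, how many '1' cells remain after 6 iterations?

iteration 1: 10110110111
iteration 2: 01101101111
iteration 3: 11011011110
iteration 4: 10110111101
iteration 5: 01101111011
iteration 6: 11011110110
count of 1: 8

8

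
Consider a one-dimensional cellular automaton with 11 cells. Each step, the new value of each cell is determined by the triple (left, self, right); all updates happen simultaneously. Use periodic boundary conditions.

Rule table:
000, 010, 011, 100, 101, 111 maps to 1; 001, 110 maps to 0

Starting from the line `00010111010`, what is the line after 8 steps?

01111101111

11011110111
10111101111
01111011111
11110111110
11101111101
11011111011
10111110111
01111101111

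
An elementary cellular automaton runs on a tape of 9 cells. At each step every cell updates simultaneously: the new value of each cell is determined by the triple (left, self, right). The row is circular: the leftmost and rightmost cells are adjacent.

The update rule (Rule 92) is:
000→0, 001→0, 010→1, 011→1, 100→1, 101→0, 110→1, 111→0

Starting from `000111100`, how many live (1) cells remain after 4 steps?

6

step 1: 000100110
step 2: 000110111
step 3: 100110101
step 4: 110110101
count of 1: 6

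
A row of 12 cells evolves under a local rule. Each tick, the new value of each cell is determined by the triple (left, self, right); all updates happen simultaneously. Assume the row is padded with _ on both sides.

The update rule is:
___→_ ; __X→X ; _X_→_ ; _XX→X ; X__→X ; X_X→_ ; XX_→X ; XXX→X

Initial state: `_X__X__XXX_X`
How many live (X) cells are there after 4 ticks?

11

X_XX_XXXXX__
__XX_XXXXXX_
_XXX_XXXXXXX
XXXX_XXXXXXX
count of X: 11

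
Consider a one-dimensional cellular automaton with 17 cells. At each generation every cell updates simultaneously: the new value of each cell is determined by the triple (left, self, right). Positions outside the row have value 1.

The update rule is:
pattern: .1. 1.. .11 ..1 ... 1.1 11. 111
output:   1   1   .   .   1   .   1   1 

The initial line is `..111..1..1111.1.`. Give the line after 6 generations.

1..111.11..111.1.
11..11..11..11.1.
111..11..11..1.1.
1111..11..11.1.1.
11111..11..1.1.1.
111111..11.1.1.1.

111111..11.1.1.1.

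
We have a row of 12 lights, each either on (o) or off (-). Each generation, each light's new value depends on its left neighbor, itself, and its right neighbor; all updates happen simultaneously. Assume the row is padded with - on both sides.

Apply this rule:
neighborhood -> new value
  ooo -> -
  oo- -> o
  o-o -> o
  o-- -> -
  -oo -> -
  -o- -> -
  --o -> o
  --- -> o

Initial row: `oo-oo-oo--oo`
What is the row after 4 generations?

-oo-oo-o-o-o
o-oo-oo-o-o-
-o-oo-oo-o--
o-o-oo-oo--o

o-o-oo-oo--o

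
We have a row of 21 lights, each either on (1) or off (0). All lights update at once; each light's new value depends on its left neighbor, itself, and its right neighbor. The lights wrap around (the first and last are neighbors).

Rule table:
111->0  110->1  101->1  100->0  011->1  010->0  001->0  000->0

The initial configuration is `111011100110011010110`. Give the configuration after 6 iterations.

011000000110000100000

101110100110011101111
111011000110010111000
101111000110001101000
011001000110001110000
011000000110001010000
011000000110000100000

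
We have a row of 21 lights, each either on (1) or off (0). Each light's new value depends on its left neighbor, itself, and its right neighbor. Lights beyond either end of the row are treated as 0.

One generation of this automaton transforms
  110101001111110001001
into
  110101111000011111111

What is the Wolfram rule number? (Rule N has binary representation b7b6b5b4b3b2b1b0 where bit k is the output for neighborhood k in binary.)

95

position 9: 111 → 0  (bit 7 = 0)
position 1: 110 → 1  (bit 6 = 1)
position 2: 101 → 0  (bit 5 = 0)
position 6: 100 → 1  (bit 4 = 1)
position 0: 011 → 1  (bit 3 = 1)
position 3: 010 → 1  (bit 2 = 1)
position 7: 001 → 1  (bit 1 = 1)
position 15: 000 → 1  (bit 0 = 1)
bits b7..b0 = 01011111 = 95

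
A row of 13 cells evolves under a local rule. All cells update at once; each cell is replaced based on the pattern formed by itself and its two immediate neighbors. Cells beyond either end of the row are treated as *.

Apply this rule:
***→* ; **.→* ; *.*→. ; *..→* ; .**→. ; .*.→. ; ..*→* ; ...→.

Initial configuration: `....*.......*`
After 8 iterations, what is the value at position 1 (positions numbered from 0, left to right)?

iteration 1: *..*.*.....*.
iteration 2: ***...*...*..
iteration 3: ****.*.*.*.**
iteration 4: ****........*
iteration 5: *****......*.
iteration 6: ******....*..
iteration 7: *******..*.**
iteration 8: *********...*
position 1 holds *

*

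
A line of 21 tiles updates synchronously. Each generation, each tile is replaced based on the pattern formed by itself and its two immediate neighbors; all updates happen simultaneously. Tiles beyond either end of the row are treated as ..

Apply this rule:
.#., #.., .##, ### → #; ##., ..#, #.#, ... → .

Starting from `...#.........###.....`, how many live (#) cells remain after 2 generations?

...##........##.#....
...#.#.......#..##...
count of #: 5

5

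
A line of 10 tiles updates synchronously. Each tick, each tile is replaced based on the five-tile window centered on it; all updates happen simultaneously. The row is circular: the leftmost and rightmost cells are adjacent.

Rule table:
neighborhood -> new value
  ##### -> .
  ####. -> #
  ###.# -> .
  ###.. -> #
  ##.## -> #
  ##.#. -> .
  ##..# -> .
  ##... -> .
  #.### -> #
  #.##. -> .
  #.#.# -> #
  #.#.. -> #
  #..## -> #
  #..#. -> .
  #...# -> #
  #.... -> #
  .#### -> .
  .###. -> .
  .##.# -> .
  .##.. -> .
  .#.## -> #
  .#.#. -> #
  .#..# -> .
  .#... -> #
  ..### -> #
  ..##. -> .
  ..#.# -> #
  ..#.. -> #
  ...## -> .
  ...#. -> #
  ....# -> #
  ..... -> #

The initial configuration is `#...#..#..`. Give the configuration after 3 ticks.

..#....##.

#####..#..
#..##..#.#
..#....##.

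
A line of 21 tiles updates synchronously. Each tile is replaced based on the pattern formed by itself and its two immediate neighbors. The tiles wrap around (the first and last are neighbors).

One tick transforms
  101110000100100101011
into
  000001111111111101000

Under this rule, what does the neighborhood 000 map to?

1

At position 6 the neighborhood is 000; the next row has 1 there.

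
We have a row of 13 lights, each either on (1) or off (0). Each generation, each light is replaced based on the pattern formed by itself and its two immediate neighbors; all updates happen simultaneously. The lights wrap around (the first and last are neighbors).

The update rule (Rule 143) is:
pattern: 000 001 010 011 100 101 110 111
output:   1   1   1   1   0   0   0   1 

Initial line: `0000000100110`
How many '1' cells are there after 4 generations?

1111111101100
1111111001001
1111110011011
1111100110011
count of 1: 9

9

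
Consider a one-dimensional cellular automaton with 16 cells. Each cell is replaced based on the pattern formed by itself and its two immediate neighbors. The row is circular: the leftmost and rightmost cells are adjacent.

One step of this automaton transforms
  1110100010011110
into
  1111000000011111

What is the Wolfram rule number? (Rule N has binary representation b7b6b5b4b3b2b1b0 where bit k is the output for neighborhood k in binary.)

position 1: 111 → 1  (bit 7 = 1)
position 2: 110 → 1  (bit 6 = 1)
position 3: 101 → 1  (bit 5 = 1)
position 5: 100 → 0  (bit 4 = 0)
position 0: 011 → 1  (bit 3 = 1)
position 4: 010 → 0  (bit 2 = 0)
position 7: 001 → 0  (bit 1 = 0)
position 6: 000 → 0  (bit 0 = 0)
bits b7..b0 = 11101000 = 232

232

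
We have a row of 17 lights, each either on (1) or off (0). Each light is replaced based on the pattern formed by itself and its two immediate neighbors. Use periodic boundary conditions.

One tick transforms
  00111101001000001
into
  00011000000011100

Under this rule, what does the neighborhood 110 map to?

0

At position 5 the neighborhood is 110; the next row has 0 there.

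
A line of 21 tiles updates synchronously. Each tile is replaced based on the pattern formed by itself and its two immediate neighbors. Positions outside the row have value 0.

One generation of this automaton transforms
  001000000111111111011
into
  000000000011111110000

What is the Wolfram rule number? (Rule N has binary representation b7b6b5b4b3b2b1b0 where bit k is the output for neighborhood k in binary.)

128

position 10: 111 → 1  (bit 7 = 1)
position 17: 110 → 0  (bit 6 = 0)
position 18: 101 → 0  (bit 5 = 0)
position 3: 100 → 0  (bit 4 = 0)
position 9: 011 → 0  (bit 3 = 0)
position 2: 010 → 0  (bit 2 = 0)
position 1: 001 → 0  (bit 1 = 0)
position 0: 000 → 0  (bit 0 = 0)
bits b7..b0 = 10000000 = 128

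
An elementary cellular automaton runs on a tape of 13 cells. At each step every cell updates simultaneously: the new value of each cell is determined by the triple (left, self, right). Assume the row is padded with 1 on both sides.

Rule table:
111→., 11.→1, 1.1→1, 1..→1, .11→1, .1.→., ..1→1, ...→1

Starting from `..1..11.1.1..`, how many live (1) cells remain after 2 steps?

7

step 1: 11.11111.1.11
step 2: .111...11.11.
count of 1: 7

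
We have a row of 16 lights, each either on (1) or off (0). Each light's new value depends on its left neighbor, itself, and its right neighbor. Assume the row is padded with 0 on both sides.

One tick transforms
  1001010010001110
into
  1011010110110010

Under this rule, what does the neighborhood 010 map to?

At position 0 the neighborhood is 010; the next row has 1 there.

1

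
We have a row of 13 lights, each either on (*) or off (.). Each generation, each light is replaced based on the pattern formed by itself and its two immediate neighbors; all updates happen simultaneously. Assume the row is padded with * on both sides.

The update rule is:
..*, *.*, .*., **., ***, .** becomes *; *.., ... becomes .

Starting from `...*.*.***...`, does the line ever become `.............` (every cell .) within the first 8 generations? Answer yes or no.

no

generation 1: ..********..*
generation 2: .*********.**
generation 3: *************
generation 4: *************  (fixed point — unchanged through generation 8)
generation 8 is *************, still not uniform .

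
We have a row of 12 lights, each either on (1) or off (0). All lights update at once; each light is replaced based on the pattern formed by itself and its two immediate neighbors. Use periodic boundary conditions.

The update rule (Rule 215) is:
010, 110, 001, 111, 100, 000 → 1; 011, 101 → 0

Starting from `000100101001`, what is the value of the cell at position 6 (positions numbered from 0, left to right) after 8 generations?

generation 1: 111111101111
generation 2: 111111100111
generation 3: 111111111011
generation 4: 111111111001
generation 5: 111111111110
generation 6: 011111111110
generation 7: 101111111111
generation 8: 100111111111
position 6 holds 1

1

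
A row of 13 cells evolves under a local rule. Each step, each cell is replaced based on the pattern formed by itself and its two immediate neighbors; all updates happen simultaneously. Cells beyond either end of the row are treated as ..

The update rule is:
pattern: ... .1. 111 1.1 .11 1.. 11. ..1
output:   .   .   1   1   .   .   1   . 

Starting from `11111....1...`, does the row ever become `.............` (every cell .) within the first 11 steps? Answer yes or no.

yes

step 1: .1111........
step 2: ..111........
step 3: ...11........
step 4: ....1........
step 5: .............
all cells are . at step 5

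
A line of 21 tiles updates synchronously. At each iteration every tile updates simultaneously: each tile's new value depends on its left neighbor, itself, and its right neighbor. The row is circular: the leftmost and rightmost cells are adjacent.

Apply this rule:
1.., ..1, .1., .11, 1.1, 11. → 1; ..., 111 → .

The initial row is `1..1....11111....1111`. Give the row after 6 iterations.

11111..11...11..11...
1...111111.11111111.1
11.11....111......111
.11111..11.11....11..
11...111111111..1111.
111.11.......1111..11

111.11.......1111..11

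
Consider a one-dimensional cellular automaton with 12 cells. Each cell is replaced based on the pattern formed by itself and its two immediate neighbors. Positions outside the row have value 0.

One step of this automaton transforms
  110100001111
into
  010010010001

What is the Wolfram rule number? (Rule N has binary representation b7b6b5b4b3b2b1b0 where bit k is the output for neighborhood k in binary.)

82

position 9: 111 → 0  (bit 7 = 0)
position 1: 110 → 1  (bit 6 = 1)
position 2: 101 → 0  (bit 5 = 0)
position 4: 100 → 1  (bit 4 = 1)
position 0: 011 → 0  (bit 3 = 0)
position 3: 010 → 0  (bit 2 = 0)
position 7: 001 → 1  (bit 1 = 1)
position 5: 000 → 0  (bit 0 = 0)
bits b7..b0 = 01010010 = 82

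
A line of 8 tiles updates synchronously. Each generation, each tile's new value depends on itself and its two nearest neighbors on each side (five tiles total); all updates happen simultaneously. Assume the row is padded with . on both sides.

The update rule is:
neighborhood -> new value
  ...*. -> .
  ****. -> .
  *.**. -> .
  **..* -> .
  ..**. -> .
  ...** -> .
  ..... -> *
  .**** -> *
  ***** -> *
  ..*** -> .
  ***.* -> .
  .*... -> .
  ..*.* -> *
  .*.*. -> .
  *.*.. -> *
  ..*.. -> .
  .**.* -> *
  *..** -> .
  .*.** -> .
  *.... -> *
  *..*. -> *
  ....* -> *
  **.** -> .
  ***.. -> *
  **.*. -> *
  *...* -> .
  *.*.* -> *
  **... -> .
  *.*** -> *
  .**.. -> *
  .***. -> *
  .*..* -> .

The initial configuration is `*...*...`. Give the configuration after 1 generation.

......**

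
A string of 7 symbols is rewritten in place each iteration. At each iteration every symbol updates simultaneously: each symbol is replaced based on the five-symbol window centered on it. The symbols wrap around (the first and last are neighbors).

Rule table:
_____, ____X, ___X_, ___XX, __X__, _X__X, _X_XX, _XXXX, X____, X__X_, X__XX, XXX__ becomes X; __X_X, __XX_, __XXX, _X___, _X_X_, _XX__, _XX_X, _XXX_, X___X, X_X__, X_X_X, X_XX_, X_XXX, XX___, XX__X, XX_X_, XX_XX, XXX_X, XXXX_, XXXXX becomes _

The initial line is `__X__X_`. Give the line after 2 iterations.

iteration 1: _XXXXX_
iteration 2: X_X__X_

X_X__X_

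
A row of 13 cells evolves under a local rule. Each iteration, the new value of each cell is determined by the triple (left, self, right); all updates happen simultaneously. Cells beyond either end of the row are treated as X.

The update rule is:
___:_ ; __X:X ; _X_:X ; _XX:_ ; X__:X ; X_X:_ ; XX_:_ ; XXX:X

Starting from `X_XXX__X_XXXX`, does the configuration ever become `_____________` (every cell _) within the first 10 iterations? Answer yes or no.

no

___X_XXX__XXX
X_XX__X_XX_XX
____XXX_____X
X__X_X_X___X_
_XXX_X_XX_XX_
__X__X_______
XXXXXXX_____X
XXXXXX_X___X_
XXXXX__XX_XX_
XXXX_XX______
iteration 10 is XXXX_XX______, still not uniform _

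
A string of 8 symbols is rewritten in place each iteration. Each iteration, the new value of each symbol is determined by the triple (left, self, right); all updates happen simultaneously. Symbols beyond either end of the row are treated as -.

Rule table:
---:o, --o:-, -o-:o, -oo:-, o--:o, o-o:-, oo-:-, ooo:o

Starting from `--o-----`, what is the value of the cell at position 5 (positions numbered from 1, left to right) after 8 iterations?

o-oooooo
o--oooo-
oo--oo-o
--o----o
o-oooo-o
o--oo--o
oo---o-o
--oo-o-o
position 5 holds -

-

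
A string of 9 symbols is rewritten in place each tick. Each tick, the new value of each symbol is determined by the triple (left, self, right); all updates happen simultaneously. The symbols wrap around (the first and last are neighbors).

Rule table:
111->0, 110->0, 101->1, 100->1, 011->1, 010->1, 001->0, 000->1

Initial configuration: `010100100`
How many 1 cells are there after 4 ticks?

011110111
110001100
101101010
111011111
count of 1: 8

8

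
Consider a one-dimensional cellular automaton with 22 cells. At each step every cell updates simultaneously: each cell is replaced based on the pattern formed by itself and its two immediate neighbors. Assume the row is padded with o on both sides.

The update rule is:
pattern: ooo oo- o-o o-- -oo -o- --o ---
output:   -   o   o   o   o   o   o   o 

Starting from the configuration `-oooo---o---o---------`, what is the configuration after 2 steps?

-oooo-----------------

oo--oooooooooooooooooo
-oooo-----------------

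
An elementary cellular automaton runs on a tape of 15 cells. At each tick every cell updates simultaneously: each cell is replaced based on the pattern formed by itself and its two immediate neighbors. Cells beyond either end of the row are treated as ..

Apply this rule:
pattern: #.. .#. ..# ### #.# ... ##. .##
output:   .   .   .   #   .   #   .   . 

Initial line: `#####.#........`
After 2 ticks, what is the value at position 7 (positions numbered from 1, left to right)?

#

.###....#######
..#..##..#####.
position 7 holds #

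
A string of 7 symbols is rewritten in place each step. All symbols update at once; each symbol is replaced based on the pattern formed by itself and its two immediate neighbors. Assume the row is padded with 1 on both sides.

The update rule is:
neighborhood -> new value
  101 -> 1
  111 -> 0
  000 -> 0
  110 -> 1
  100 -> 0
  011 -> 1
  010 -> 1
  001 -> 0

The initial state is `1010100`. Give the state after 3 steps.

0000100

1111100
0000100
0000100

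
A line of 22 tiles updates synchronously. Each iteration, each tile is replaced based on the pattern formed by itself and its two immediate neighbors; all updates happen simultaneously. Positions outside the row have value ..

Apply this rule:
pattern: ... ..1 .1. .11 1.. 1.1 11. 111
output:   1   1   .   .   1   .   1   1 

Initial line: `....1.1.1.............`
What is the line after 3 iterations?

1.1111111..11111111111

iteration 1: 1111.....1111111111111
iteration 2: .11111111.111111111111
iteration 3: 1.1111111..11111111111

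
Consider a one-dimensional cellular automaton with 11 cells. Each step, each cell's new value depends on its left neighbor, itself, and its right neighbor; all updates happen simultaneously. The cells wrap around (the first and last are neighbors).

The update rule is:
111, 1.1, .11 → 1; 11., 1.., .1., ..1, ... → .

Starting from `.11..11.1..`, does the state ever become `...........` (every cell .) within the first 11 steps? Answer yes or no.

yes

.1...1.1...
......1....
...........
all cells are . at step 3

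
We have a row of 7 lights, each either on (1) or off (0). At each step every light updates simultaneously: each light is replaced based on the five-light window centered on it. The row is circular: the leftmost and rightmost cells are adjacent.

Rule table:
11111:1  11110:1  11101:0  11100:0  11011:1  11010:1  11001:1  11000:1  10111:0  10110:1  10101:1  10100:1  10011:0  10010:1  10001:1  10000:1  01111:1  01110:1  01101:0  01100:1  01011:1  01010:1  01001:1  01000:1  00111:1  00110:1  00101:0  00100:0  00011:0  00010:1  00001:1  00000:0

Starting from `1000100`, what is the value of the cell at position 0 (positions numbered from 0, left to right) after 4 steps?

step 1: 0111011
step 2: 1010110
step 3: 1111101
step 4: 1111010
position 0 holds 1

1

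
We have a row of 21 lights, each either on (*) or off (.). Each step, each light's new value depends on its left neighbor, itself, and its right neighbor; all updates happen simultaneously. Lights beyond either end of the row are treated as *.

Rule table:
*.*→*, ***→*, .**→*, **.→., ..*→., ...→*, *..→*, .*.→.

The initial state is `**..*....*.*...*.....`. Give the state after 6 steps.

*.*..***..*.**..****.
.*.*.**.*..**.*.***.*
*.*.**.*.*.*.*.***.**
.*.**.*.*.*.*.***.***
*.**.*.*.*.*.***.****
.**.*.*.*.*.***.*****

.**.*.*.*.*.***.*****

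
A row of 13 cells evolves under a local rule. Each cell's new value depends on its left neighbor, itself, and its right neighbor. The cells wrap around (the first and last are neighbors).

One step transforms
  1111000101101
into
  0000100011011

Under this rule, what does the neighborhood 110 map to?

At position 3 the neighborhood is 110; the next row has 0 there.

0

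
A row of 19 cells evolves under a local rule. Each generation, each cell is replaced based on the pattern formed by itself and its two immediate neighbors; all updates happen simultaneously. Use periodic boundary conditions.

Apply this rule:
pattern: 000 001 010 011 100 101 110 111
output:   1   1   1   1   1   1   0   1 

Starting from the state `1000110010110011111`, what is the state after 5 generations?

0111101111101111111
1111011111011111110
1110111110111111101
1101111101111111011
1011111011111110111

1011111011111110111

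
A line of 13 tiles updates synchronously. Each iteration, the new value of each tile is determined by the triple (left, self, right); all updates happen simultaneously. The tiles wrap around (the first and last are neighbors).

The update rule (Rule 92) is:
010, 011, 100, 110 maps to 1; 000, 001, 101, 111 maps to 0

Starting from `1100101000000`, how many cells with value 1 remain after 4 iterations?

7

1110101100000
1010101110000
1010101011000
1010101011100
count of 1: 7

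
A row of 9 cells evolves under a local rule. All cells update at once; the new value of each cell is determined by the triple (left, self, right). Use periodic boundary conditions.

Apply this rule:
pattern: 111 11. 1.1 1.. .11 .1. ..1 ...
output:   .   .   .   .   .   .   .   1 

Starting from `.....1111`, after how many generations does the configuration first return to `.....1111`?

generation 1: .111.....
generation 2: .....1111

2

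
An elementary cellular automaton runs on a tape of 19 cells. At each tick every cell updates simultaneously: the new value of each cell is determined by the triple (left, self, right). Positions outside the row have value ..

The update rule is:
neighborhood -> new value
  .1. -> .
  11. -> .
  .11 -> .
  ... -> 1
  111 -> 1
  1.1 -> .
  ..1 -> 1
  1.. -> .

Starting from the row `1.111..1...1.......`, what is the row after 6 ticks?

...1..1..11..111111
111..1..1...1.1111.
.1..1..1..11...11..
1..1..1..1...11...1
..1..1..1..11...11.
11..1..1..1...11...

11..1..1..1...11...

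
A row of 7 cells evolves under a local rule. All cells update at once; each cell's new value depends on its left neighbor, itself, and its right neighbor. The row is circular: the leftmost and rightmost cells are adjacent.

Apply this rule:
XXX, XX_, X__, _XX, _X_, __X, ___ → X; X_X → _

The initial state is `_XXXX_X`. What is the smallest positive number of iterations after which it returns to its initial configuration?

1

_XXXX_X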